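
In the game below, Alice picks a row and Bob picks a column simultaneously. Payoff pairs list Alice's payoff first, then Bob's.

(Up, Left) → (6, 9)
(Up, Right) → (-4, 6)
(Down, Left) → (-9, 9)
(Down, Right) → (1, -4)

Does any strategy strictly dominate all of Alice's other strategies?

Check whether one of Alice's strategies beats all alternatives regardless of what the opponent does.
Up is not dominant: against Right, Down gives 1 > -4.
Down is not dominant: against Left, Up gives 6 > -9.
No single strategy is best against every opponent action.

None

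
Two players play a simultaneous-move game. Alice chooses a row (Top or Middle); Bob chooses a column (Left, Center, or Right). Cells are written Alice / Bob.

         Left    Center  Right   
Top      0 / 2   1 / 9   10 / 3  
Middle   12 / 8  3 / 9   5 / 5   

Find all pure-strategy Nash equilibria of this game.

(Middle, Center)

A profile is a Nash equilibrium when each player is best-responding to the other.
Alice's best responses — vs Left: Middle (payoff 12); vs Center: Middle (payoff 3); vs Right: Top (payoff 10).
Bob's best responses — vs Top: Center (payoff 9); vs Middle: Center (payoff 9).
The only mutual best response is (Middle, Center); neither player gains by switching there.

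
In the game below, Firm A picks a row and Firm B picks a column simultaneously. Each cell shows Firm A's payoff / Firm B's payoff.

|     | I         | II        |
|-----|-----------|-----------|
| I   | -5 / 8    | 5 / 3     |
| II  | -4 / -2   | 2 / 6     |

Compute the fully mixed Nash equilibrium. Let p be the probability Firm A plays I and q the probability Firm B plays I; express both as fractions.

In a mixed NE each player is indifferent between their pure strategies, so the opponent's mix sets the indifference.
Firm B indifferent between I and II: p·8 + (1−p)·(-2) = p·3 + (1−p)·6 ⟹ (-2) + 10p = 6 + (-3)p ⟹ p = 8/13.
Firm A indifferent between I and II: q·(-5) + (1−q)·5 = q·(-4) + (1−q)·2 ⟹ 5 + (-10)q = 2 + (-6)q ⟹ q = 3/4.

p = 8/13, q = 3/4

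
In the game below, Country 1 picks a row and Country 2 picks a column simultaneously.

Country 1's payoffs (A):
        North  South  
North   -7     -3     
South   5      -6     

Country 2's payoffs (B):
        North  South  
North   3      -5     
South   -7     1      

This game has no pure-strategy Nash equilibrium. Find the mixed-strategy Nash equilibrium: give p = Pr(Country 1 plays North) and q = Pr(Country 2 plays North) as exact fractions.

In a mixed NE each player is indifferent between their pure strategies, so the opponent's mix sets the indifference.
Country 2 indifferent between North and South: p·3 + (1−p)·(-7) = p·(-5) + (1−p)·1 ⟹ (-7) + 10p = 1 + (-6)p ⟹ p = 1/2.
Country 1 indifferent between North and South: q·(-7) + (1−q)·(-3) = q·5 + (1−q)·(-6) ⟹ (-3) + (-4)q = (-6) + 11q ⟹ q = 1/5.

p = 1/2, q = 1/5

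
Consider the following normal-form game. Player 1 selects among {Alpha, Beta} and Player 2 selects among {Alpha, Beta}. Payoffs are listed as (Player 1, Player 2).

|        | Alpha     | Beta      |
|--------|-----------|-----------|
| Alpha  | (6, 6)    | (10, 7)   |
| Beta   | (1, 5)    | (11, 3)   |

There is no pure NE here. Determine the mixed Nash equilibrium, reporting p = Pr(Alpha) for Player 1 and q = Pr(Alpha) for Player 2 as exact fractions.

p = 2/3, q = 1/6

Each player's mixing probability is pinned down by making the *other* player indifferent.
Player 2 indifferent between Alpha and Beta: p·6 + (1−p)·5 = p·7 + (1−p)·3 ⟹ 5 + 1p = 3 + 4p ⟹ p = 2/3.
Player 1 indifferent between Alpha and Beta: q·6 + (1−q)·10 = q·1 + (1−q)·11 ⟹ 10 + (-4)q = 11 + (-10)q ⟹ q = 1/6.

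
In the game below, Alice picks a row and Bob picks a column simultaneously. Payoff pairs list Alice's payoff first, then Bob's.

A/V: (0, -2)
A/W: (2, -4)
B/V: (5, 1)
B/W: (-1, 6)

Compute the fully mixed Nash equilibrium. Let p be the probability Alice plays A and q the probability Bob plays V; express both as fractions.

p = 5/7, q = 3/8

Each player's mixing probability is pinned down by making the *other* player indifferent.
Bob indifferent between V and W: p·(-2) + (1−p)·1 = p·(-4) + (1−p)·6 ⟹ 1 + (-3)p = 6 + (-10)p ⟹ p = 5/7.
Alice indifferent between A and B: q·0 + (1−q)·2 = q·5 + (1−q)·(-1) ⟹ 2 + (-2)q = (-1) + 6q ⟹ q = 3/8.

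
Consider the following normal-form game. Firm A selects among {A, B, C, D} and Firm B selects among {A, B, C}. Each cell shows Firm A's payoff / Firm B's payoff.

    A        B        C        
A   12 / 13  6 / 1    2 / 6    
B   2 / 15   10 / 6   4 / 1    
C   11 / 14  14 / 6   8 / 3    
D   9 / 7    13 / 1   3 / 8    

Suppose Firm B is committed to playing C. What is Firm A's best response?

C

With Firm B fixed at C, Firm A's payoffs are: A → 2, B → 4, C → 8, D → 3.
The maximum is 8, achieved by C.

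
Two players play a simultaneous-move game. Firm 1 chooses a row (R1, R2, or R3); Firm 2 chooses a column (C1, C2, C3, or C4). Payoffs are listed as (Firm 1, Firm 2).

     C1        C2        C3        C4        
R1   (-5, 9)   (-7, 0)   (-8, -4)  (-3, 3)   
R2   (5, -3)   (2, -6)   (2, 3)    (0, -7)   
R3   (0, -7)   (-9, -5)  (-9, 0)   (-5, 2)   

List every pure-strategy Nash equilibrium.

(R2, C3)

Find each player's best response to every opponent strategy; NE are the intersections.
Firm 1's best responses — vs C1: R2 (payoff 5); vs C2: R2 (payoff 2); vs C3: R2 (payoff 2); vs C4: R2 (payoff 0).
Firm 2's best responses — vs R1: C1 (payoff 9); vs R2: C3 (payoff 3); vs R3: C4 (payoff 2).
The only mutual best response is (R2, C3); neither player gains by switching there.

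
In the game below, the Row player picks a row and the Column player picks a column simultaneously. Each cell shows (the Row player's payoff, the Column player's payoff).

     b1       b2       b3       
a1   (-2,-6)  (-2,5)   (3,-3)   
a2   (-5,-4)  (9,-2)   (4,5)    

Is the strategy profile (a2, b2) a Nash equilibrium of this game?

No

Holding the Column player at b2: the Row player gets 9 from a2, versus -2 from a1. No profitable deviation for the Row player.
Holding the Row player at a2: the Column player gets -2 from b2 but could get 5 by switching to b3. The Column player has a profitable deviation.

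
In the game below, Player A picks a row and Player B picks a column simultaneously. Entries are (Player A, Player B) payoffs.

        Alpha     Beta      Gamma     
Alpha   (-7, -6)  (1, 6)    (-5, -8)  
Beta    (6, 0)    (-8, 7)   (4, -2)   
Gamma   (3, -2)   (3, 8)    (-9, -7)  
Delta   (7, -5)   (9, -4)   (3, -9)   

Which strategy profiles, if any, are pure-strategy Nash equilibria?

Find each player's best response to every opponent strategy; NE are the intersections.
Player A's best responses — vs Alpha: Delta (payoff 7); vs Beta: Delta (payoff 9); vs Gamma: Beta (payoff 4).
Player B's best responses — vs Alpha: Beta (payoff 6); vs Beta: Beta (payoff 7); vs Gamma: Beta (payoff 8); vs Delta: Beta (payoff -4).
The only mutual best response is (Delta, Beta); neither player gains by switching there.

(Delta, Beta)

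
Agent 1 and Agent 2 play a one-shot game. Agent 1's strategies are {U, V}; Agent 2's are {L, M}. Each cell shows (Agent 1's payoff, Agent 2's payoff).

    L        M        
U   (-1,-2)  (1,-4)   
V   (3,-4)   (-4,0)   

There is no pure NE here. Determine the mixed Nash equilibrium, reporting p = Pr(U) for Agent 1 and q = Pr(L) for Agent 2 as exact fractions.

Each player's mixing probability is pinned down by making the *other* player indifferent.
Agent 2 indifferent between L and M: p·(-2) + (1−p)·(-4) = p·(-4) + (1−p)·0 ⟹ (-4) + 2p = 0 + (-4)p ⟹ p = 2/3.
Agent 1 indifferent between U and V: q·(-1) + (1−q)·1 = q·3 + (1−q)·(-4) ⟹ 1 + (-2)q = (-4) + 7q ⟹ q = 5/9.

p = 2/3, q = 5/9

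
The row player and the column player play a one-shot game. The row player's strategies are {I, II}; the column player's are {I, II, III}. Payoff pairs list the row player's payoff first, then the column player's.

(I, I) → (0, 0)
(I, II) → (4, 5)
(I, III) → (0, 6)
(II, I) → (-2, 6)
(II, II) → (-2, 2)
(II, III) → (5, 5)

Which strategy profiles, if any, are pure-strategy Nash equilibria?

No pure-strategy Nash equilibrium

Find each player's best response to every opponent strategy; NE are the intersections.
The row player's best responses — vs I: I (payoff 0); vs II: I (payoff 4); vs III: II (payoff 5).
The column player's best responses — vs I: III (payoff 6); vs II: I (payoff 6).
No cell has both players best-responding. For instance, the row player's best reply to II is I, but against I the column player prefers III over II.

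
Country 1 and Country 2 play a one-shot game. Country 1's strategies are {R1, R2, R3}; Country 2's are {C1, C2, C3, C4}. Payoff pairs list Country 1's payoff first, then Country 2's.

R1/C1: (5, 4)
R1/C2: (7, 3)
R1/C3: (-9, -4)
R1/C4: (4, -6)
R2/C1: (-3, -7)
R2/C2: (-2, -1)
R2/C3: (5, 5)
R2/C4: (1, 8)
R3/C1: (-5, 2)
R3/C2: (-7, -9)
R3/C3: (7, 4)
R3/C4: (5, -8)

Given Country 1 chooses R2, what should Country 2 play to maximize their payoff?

With Country 1 fixed at R2, Country 2's payoffs are: C1 → -7, C2 → -1, C3 → 5, C4 → 8.
The maximum is 8, achieved by C4.

C4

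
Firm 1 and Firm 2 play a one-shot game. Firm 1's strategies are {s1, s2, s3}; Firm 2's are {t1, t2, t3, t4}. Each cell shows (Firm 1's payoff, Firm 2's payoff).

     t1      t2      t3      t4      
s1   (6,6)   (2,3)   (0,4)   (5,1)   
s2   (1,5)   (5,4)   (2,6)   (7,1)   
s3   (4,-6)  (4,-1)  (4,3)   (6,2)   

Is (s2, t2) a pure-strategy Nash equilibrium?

Holding Firm 2 at t2: Firm 1 gets 5 from s2, versus 2 from s1, 4 from s3. No profitable deviation for Firm 1.
Holding Firm 1 at s2: Firm 2 gets 4 from t2 but could get 6 by switching to t3. Firm 2 has a profitable deviation.

No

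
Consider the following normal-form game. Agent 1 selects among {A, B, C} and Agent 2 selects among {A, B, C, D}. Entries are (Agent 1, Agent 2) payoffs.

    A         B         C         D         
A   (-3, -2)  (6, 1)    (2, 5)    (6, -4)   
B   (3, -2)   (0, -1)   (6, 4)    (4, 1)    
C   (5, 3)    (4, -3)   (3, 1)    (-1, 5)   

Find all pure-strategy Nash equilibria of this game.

(B, C)

Find each player's best response to every opponent strategy; NE are the intersections.
Agent 1's best responses — vs A: C (payoff 5); vs B: A (payoff 6); vs C: B (payoff 6); vs D: A (payoff 6).
Agent 2's best responses — vs A: C (payoff 5); vs B: C (payoff 4); vs C: D (payoff 5).
The only mutual best response is (B, C); neither player gains by switching there.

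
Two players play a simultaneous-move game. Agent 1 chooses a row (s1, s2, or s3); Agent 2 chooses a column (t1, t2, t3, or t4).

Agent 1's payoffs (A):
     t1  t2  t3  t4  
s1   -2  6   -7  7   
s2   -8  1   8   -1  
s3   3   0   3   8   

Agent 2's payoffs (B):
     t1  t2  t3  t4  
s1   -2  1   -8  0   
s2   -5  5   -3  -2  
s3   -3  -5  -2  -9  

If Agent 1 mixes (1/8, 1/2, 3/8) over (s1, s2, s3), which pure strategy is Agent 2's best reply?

Agent 2's best reply maximizes expected payoff against the mix.
t1: (1/8)·(-2) + (1/2)·(-5) + (3/8)·(-3) = -31/8
t2: (1/8)·1 + (1/2)·5 + (3/8)·(-5) = 3/4
t3: (1/8)·(-8) + (1/2)·(-3) + (3/8)·(-2) = -13/4
t4: (1/8)·0 + (1/2)·(-2) + (3/8)·(-9) = -35/8
Highest expected payoff is 3/4, from t2.

t2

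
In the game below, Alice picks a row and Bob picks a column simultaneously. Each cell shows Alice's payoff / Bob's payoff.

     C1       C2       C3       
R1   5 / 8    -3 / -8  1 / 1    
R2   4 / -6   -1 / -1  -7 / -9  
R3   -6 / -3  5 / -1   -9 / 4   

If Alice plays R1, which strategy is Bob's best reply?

With Alice fixed at R1, Bob's payoffs are: C1 → 8, C2 → -8, C3 → 1.
The maximum is 8, achieved by C1.

C1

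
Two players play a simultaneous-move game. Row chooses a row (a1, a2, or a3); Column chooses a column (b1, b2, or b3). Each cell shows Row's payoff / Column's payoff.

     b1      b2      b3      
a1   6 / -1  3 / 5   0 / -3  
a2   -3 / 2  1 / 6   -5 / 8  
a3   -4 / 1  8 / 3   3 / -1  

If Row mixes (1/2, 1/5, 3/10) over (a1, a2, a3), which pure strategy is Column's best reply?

Compute Column's expected payoff from each pure strategy against the given mix.
b1: (1/2)·(-1) + (1/5)·2 + (3/10)·1 = 1/5
b2: (1/2)·5 + (1/5)·6 + (3/10)·3 = 23/5
b3: (1/2)·(-3) + (1/5)·8 + (3/10)·(-1) = -1/5
Highest expected payoff is 23/5, from b2.

b2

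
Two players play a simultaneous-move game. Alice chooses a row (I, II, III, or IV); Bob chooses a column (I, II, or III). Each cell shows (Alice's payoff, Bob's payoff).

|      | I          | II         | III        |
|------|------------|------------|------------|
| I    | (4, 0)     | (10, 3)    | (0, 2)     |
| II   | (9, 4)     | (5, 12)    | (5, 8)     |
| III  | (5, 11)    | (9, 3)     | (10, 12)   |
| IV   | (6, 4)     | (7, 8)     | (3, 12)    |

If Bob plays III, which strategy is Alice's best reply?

With Bob fixed at III, Alice's payoffs are: I → 0, II → 5, III → 10, IV → 3.
The maximum is 10, achieved by III.

III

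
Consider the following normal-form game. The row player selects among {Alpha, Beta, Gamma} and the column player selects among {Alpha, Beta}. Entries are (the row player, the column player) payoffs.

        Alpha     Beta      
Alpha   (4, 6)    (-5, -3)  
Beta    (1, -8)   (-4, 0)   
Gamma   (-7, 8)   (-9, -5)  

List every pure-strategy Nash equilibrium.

Find each player's best response to every opponent strategy; NE are the intersections.
The row player's best responses — vs Alpha: Alpha (payoff 4); vs Beta: Beta (payoff -4).
The column player's best responses — vs Alpha: Alpha (payoff 6); vs Beta: Beta (payoff 0); vs Gamma: Alpha (payoff 8).
Mutual best responses occur at (Alpha, Alpha) and (Beta, Beta); at each, neither player gains by switching.

(Alpha, Alpha) and (Beta, Beta)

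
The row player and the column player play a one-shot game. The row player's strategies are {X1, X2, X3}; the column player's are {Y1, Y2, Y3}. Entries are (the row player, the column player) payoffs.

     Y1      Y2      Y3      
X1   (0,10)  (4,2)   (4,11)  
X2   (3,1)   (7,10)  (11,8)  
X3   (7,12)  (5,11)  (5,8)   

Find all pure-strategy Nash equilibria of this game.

Find each player's best response to every opponent strategy; NE are the intersections.
The row player's best responses — vs Y1: X3 (payoff 7); vs Y2: X2 (payoff 7); vs Y3: X2 (payoff 11).
The column player's best responses — vs X1: Y3 (payoff 11); vs X2: Y2 (payoff 10); vs X3: Y1 (payoff 12).
Mutual best responses occur at (X2, Y2) and (X3, Y1); at each, neither player gains by switching.

(X2, Y2) and (X3, Y1)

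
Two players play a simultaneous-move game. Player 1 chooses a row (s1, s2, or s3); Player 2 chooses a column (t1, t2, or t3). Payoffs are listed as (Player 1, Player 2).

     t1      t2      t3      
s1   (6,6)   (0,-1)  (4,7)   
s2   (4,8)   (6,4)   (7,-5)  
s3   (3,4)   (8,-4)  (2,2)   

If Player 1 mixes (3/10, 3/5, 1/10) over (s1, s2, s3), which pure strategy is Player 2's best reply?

Player 2's best reply maximizes expected payoff against the mix.
t1: (3/10)·6 + (3/5)·8 + (1/10)·4 = 7
t2: (3/10)·(-1) + (3/5)·4 + (1/10)·(-4) = 17/10
t3: (3/10)·7 + (3/5)·(-5) + (1/10)·2 = -7/10
Highest expected payoff is 7, from t1.

t1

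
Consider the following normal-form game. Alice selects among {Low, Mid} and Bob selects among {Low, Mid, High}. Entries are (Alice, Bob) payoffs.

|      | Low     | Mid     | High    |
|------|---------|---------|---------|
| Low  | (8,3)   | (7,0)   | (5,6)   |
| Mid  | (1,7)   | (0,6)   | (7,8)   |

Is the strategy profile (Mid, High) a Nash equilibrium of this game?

Yes

Holding Bob at High: Alice gets 7 from Mid, versus 5 from Low. No profitable deviation for Alice.
Holding Alice at Mid: Bob gets 8 from High, versus 7 from Low, 6 from Mid. No profitable deviation for Bob either.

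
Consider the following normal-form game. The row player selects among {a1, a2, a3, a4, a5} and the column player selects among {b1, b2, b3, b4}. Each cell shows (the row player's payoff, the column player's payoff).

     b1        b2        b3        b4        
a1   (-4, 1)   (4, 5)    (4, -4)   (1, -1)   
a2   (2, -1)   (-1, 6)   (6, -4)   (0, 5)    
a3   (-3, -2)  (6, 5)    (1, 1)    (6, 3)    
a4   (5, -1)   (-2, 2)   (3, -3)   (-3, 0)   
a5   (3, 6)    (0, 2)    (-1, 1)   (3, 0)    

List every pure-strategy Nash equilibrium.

A profile is a Nash equilibrium when each player is best-responding to the other.
The row player's best responses — vs b1: a4 (payoff 5); vs b2: a3 (payoff 6); vs b3: a2 (payoff 6); vs b4: a3 (payoff 6).
The column player's best responses — vs a1: b2 (payoff 5); vs a2: b2 (payoff 6); vs a3: b2 (payoff 5); vs a4: b2 (payoff 2); vs a5: b1 (payoff 6).
The only mutual best response is (a3, b2); neither player gains by switching there.

(a3, b2)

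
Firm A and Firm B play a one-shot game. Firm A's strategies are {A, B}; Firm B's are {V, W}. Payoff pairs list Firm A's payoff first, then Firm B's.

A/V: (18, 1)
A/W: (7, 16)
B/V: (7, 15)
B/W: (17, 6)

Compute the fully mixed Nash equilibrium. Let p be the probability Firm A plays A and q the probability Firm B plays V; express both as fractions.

In a mixed NE each player is indifferent between their pure strategies, so the opponent's mix sets the indifference.
Firm B indifferent between V and W: p·1 + (1−p)·15 = p·16 + (1−p)·6 ⟹ 15 + (-14)p = 6 + 10p ⟹ p = 3/8.
Firm A indifferent between A and B: q·18 + (1−q)·7 = q·7 + (1−q)·17 ⟹ 7 + 11q = 17 + (-10)q ⟹ q = 10/21.

p = 3/8, q = 10/21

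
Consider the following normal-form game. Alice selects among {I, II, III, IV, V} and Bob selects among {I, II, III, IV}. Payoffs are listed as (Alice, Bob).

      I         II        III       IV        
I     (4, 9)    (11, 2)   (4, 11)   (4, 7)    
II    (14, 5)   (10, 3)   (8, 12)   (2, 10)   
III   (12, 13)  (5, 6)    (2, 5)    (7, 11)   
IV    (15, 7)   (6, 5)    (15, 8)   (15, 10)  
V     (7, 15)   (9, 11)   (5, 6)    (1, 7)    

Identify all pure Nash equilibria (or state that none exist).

(IV, IV)

Find each player's best response to every opponent strategy; NE are the intersections.
Alice's best responses — vs I: IV (payoff 15); vs II: I (payoff 11); vs III: IV (payoff 15); vs IV: IV (payoff 15).
Bob's best responses — vs I: III (payoff 11); vs II: III (payoff 12); vs III: I (payoff 13); vs IV: IV (payoff 10); vs V: I (payoff 15).
The only mutual best response is (IV, IV); neither player gains by switching there.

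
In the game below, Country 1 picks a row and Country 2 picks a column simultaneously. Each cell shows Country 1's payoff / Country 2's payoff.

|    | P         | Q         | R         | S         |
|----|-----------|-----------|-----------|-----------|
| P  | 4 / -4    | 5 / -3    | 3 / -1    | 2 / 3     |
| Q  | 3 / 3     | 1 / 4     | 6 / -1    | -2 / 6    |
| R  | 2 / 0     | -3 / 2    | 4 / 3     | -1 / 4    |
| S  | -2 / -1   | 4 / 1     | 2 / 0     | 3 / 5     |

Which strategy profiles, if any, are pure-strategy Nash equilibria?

(S, S)

Check mutual best responses: a cell is a NE iff neither player can gain by unilaterally deviating.
Country 1's best responses — vs P: P (payoff 4); vs Q: P (payoff 5); vs R: Q (payoff 6); vs S: S (payoff 3).
Country 2's best responses — vs P: S (payoff 3); vs Q: S (payoff 6); vs R: S (payoff 4); vs S: S (payoff 5).
The only mutual best response is (S, S); neither player gains by switching there.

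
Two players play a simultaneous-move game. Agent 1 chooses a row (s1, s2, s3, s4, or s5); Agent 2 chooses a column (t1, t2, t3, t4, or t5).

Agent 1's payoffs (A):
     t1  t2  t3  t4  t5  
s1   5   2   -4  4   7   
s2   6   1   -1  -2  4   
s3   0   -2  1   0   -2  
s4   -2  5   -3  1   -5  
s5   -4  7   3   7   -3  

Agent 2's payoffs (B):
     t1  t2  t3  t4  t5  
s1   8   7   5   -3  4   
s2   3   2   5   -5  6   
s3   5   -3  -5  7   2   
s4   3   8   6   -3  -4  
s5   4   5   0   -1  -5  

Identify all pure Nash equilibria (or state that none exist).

A profile is a Nash equilibrium when each player is best-responding to the other.
Agent 1's best responses — vs t1: s2 (payoff 6); vs t2: s5 (payoff 7); vs t3: s5 (payoff 3); vs t4: s5 (payoff 7); vs t5: s1 (payoff 7).
Agent 2's best responses — vs s1: t1 (payoff 8); vs s2: t5 (payoff 6); vs s3: t4 (payoff 7); vs s4: t2 (payoff 8); vs s5: t2 (payoff 5).
The only mutual best response is (s5, t2); neither player gains by switching there.

(s5, t2)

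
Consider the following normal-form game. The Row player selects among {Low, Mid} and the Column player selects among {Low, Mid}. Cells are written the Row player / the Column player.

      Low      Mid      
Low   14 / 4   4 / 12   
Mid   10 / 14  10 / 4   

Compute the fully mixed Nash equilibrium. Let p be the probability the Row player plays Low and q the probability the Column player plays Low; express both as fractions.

p = 5/9, q = 3/5

Each player's mixing probability is pinned down by making the *other* player indifferent.
The Column player indifferent between Low and Mid: p·4 + (1−p)·14 = p·12 + (1−p)·4 ⟹ 14 + (-10)p = 4 + 8p ⟹ p = 5/9.
The Row player indifferent between Low and Mid: q·14 + (1−q)·4 = q·10 + (1−q)·10 ⟹ 4 + 10q = 10 + 0q ⟹ q = 3/5.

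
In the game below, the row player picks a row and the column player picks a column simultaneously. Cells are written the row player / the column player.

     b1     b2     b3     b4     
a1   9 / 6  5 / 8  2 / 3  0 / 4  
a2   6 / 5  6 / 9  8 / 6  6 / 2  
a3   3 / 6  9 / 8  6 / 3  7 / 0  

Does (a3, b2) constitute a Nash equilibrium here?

Yes

Holding the column player at b2: the row player gets 9 from a3, versus 5 from a1, 6 from a2. No profitable deviation for the row player.
Holding the row player at a3: the column player gets 8 from b2, versus 6 from b1, 3 from b3, 0 from b4. No profitable deviation for the column player either.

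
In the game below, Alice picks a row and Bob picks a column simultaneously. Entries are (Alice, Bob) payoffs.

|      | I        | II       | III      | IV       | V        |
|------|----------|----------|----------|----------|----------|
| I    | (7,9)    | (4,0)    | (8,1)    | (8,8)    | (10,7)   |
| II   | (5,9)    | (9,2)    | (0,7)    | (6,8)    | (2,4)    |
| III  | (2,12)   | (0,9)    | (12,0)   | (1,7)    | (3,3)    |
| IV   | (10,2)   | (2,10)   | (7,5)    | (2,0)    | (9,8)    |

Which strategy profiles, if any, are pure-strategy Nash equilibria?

Find each player's best response to every opponent strategy; NE are the intersections.
Alice's best responses — vs I: IV (payoff 10); vs II: II (payoff 9); vs III: III (payoff 12); vs IV: I (payoff 8); vs V: I (payoff 10).
Bob's best responses — vs I: I (payoff 9); vs II: I (payoff 9); vs III: I (payoff 12); vs IV: II (payoff 10).
No cell has both players best-responding. For instance, Alice's best reply to V is I, but against I Bob prefers I over V.

None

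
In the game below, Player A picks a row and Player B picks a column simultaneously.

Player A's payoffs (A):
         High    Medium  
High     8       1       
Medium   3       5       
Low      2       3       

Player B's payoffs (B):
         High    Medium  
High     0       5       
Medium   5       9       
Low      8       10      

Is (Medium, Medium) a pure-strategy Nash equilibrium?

Holding Player B at Medium: Player A gets 5 from Medium, versus 1 from High, 3 from Low. No profitable deviation for Player A.
Holding Player A at Medium: Player B gets 9 from Medium, versus 5 from High. No profitable deviation for Player B either.

Yes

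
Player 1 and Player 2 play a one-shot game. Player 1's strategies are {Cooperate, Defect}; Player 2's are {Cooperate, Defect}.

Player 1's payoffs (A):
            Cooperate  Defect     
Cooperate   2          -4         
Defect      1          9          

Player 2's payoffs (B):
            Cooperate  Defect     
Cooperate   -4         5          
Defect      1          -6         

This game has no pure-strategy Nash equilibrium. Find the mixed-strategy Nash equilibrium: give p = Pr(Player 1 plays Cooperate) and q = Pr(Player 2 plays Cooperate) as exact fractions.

Each player's mixing probability is pinned down by making the *other* player indifferent.
Player 2 indifferent between Cooperate and Defect: p·(-4) + (1−p)·1 = p·5 + (1−p)·(-6) ⟹ 1 + (-5)p = (-6) + 11p ⟹ p = 7/16.
Player 1 indifferent between Cooperate and Defect: q·2 + (1−q)·(-4) = q·1 + (1−q)·9 ⟹ (-4) + 6q = 9 + (-8)q ⟹ q = 13/14.

p = 7/16, q = 13/14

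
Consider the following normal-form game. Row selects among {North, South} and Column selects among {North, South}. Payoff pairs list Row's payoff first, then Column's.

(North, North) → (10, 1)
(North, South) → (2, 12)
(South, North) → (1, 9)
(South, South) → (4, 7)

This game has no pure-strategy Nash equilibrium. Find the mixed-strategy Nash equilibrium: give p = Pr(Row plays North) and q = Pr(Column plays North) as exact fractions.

p = 2/13, q = 2/11

In a mixed NE each player is indifferent between their pure strategies, so the opponent's mix sets the indifference.
Column indifferent between North and South: p·1 + (1−p)·9 = p·12 + (1−p)·7 ⟹ 9 + (-8)p = 7 + 5p ⟹ p = 2/13.
Row indifferent between North and South: q·10 + (1−q)·2 = q·1 + (1−q)·4 ⟹ 2 + 8q = 4 + (-3)q ⟹ q = 2/11.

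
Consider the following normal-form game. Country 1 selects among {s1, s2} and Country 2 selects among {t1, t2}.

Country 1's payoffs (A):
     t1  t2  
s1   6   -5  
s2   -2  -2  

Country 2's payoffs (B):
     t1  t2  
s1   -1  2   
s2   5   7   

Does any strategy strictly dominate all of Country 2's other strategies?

t2

Check whether one of Country 2's strategies beats all alternatives regardless of what the opponent does.
t2 strictly dominates: vs s1: 2 > -1; vs s2: 7 > 5.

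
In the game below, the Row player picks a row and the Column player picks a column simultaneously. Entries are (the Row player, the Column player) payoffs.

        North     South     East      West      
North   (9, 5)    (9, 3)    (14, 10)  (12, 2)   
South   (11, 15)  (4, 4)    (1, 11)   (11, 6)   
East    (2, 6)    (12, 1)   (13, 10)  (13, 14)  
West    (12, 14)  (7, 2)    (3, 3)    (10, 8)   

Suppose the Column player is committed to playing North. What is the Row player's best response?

With the Column player fixed at North, the Row player's payoffs are: North → 9, South → 11, East → 2, West → 12.
The maximum is 12, achieved by West.

West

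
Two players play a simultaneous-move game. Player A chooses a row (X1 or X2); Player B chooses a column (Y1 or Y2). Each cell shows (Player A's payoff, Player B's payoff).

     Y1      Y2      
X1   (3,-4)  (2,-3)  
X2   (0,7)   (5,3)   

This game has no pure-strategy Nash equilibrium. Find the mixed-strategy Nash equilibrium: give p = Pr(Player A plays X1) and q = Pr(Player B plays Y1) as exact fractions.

Each player's mixing probability is pinned down by making the *other* player indifferent.
Player B indifferent between Y1 and Y2: p·(-4) + (1−p)·7 = p·(-3) + (1−p)·3 ⟹ 7 + (-11)p = 3 + (-6)p ⟹ p = 4/5.
Player A indifferent between X1 and X2: q·3 + (1−q)·2 = q·0 + (1−q)·5 ⟹ 2 + 1q = 5 + (-5)q ⟹ q = 1/2.

p = 4/5, q = 1/2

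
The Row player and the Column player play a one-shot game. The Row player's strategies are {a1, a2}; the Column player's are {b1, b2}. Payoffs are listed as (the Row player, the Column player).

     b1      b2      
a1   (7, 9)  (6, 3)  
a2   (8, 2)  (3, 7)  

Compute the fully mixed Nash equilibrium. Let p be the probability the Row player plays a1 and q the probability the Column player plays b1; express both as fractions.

p = 5/11, q = 3/4

In a mixed NE each player is indifferent between their pure strategies, so the opponent's mix sets the indifference.
The Column player indifferent between b1 and b2: p·9 + (1−p)·2 = p·3 + (1−p)·7 ⟹ 2 + 7p = 7 + (-4)p ⟹ p = 5/11.
The Row player indifferent between a1 and a2: q·7 + (1−q)·6 = q·8 + (1−q)·3 ⟹ 6 + 1q = 3 + 5q ⟹ q = 3/4.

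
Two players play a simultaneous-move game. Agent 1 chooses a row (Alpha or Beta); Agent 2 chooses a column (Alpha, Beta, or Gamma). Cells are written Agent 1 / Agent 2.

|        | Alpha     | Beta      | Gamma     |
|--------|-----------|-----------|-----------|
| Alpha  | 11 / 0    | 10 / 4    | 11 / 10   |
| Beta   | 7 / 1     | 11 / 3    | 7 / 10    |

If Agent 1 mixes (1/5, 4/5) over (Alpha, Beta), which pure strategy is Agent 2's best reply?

Agent 2's best reply maximizes expected payoff against the mix.
Alpha: (1/5)·0 + (4/5)·1 = 4/5
Beta: (1/5)·4 + (4/5)·3 = 16/5
Gamma: (1/5)·10 + (4/5)·10 = 10
Highest expected payoff is 10, from Gamma.

Gamma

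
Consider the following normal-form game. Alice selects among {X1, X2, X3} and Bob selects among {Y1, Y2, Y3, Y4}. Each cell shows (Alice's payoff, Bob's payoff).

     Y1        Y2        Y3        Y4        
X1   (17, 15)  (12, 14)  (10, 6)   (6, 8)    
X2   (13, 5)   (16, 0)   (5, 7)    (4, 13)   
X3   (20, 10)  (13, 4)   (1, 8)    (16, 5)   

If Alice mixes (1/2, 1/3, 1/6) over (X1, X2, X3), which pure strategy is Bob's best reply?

Compute Bob's expected payoff from each pure strategy against the given mix.
Y1: (1/2)·15 + (1/3)·5 + (1/6)·10 = 65/6
Y2: (1/2)·14 + (1/3)·0 + (1/6)·4 = 23/3
Y3: (1/2)·6 + (1/3)·7 + (1/6)·8 = 20/3
Y4: (1/2)·8 + (1/3)·13 + (1/6)·5 = 55/6
Highest expected payoff is 65/6, from Y1.

Y1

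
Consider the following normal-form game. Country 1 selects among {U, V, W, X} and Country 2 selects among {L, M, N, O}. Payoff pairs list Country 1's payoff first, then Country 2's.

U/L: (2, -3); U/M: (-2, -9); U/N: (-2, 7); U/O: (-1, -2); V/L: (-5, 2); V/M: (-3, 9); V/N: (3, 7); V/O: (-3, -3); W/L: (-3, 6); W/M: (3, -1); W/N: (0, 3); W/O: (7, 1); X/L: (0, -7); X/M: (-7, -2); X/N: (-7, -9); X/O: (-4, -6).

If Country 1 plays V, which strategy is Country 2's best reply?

M

With Country 1 fixed at V, Country 2's payoffs are: L → 2, M → 9, N → 7, O → -3.
The maximum is 9, achieved by M.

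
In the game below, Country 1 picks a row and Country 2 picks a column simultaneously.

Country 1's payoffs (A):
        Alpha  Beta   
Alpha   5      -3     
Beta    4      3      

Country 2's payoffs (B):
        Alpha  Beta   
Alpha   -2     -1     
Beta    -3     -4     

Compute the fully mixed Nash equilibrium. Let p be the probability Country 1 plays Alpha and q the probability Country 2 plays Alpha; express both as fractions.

Each player's mixing probability is pinned down by making the *other* player indifferent.
Country 2 indifferent between Alpha and Beta: p·(-2) + (1−p)·(-3) = p·(-1) + (1−p)·(-4) ⟹ (-3) + 1p = (-4) + 3p ⟹ p = 1/2.
Country 1 indifferent between Alpha and Beta: q·5 + (1−q)·(-3) = q·4 + (1−q)·3 ⟹ (-3) + 8q = 3 + 1q ⟹ q = 6/7.

p = 1/2, q = 6/7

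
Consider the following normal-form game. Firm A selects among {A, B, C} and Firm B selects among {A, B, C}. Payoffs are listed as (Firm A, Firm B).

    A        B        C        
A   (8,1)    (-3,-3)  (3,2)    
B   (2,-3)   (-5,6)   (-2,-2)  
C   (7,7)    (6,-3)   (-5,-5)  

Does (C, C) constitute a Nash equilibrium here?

No

Holding Firm B at C: Firm A gets -5 from C but could get 3 by switching to A. Firm A has a profitable deviation.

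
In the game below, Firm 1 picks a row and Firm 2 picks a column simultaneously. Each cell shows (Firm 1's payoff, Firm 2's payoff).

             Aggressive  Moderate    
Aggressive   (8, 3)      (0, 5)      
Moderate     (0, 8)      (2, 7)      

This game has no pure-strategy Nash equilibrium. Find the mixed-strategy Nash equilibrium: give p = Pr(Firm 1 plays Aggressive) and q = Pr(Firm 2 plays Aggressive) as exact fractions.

p = 1/3, q = 1/5

In a mixed NE each player is indifferent between their pure strategies, so the opponent's mix sets the indifference.
Firm 2 indifferent between Aggressive and Moderate: p·3 + (1−p)·8 = p·5 + (1−p)·7 ⟹ 8 + (-5)p = 7 + (-2)p ⟹ p = 1/3.
Firm 1 indifferent between Aggressive and Moderate: q·8 + (1−q)·0 = q·0 + (1−q)·2 ⟹ 0 + 8q = 2 + (-2)q ⟹ q = 1/5.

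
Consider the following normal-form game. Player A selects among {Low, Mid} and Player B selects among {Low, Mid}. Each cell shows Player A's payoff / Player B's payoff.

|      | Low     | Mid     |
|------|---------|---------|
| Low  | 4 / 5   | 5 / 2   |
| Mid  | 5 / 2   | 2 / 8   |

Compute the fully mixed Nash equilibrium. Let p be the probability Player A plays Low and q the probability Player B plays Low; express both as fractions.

p = 2/3, q = 3/4

Each player's mixing probability is pinned down by making the *other* player indifferent.
Player B indifferent between Low and Mid: p·5 + (1−p)·2 = p·2 + (1−p)·8 ⟹ 2 + 3p = 8 + (-6)p ⟹ p = 2/3.
Player A indifferent between Low and Mid: q·4 + (1−q)·5 = q·5 + (1−q)·2 ⟹ 5 + (-1)q = 2 + 3q ⟹ q = 3/4.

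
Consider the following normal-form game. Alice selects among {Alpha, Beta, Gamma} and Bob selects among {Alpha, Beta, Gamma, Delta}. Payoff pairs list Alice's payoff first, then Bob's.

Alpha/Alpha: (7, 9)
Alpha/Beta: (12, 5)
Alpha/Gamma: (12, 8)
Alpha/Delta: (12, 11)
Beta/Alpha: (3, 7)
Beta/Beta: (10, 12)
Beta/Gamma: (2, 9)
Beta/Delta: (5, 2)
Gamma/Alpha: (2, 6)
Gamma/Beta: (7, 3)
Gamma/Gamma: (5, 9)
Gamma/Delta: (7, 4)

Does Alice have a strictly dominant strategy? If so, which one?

A strategy is strictly dominant if it gives Alice a strictly higher payoff than every other strategy, against every choice by the opponent.
Alpha strictly dominates: vs Alpha: 7 > each of {3, 2}; vs Beta: 12 > each of {10, 7}; vs Gamma: 12 > each of {2, 5}; vs Delta: 12 > each of {5, 7}.

Alpha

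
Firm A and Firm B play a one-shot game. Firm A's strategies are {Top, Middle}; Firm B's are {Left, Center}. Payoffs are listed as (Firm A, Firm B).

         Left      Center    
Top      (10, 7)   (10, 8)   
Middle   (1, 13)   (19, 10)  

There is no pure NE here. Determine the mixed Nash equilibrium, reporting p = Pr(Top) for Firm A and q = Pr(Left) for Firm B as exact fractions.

Each player's mixing probability is pinned down by making the *other* player indifferent.
Firm B indifferent between Left and Center: p·7 + (1−p)·13 = p·8 + (1−p)·10 ⟹ 13 + (-6)p = 10 + (-2)p ⟹ p = 3/4.
Firm A indifferent between Top and Middle: q·10 + (1−q)·10 = q·1 + (1−q)·19 ⟹ 10 + 0q = 19 + (-18)q ⟹ q = 1/2.

p = 3/4, q = 1/2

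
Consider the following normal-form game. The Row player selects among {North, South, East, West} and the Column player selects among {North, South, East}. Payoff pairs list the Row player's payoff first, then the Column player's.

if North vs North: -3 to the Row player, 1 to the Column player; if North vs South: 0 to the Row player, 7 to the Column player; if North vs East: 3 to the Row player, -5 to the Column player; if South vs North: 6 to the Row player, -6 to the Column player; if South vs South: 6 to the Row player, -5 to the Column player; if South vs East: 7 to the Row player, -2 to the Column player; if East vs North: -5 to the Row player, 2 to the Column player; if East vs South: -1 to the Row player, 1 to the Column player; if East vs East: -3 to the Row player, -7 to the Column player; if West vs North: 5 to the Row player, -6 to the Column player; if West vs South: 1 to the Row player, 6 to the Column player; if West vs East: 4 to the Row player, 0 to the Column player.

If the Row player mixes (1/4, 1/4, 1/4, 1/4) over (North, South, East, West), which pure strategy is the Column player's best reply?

The Column player's best reply maximizes expected payoff against the mix.
North: (1/4)·1 + (1/4)·(-6) + (1/4)·2 + (1/4)·(-6) = -9/4
South: (1/4)·7 + (1/4)·(-5) + (1/4)·1 + (1/4)·6 = 9/4
East: (1/4)·(-5) + (1/4)·(-2) + (1/4)·(-7) + (1/4)·0 = -7/2
Highest expected payoff is 9/4, from South.

South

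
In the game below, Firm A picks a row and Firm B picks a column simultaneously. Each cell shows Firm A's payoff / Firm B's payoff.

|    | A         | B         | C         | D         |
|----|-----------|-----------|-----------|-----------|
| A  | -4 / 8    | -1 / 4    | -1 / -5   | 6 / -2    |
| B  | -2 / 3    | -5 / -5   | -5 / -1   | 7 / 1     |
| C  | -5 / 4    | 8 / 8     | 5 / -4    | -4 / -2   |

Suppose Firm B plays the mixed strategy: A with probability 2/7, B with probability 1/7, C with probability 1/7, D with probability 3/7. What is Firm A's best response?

A

Compute Firm A's expected payoff from each pure strategy against the given mix.
A: (2/7)·(-4) + (1/7)·(-1) + (1/7)·(-1) + (3/7)·6 = 8/7
B: (2/7)·(-2) + (1/7)·(-5) + (1/7)·(-5) + (3/7)·7 = 1
C: (2/7)·(-5) + (1/7)·8 + (1/7)·5 + (3/7)·(-4) = -9/7
Highest expected payoff is 8/7, from A.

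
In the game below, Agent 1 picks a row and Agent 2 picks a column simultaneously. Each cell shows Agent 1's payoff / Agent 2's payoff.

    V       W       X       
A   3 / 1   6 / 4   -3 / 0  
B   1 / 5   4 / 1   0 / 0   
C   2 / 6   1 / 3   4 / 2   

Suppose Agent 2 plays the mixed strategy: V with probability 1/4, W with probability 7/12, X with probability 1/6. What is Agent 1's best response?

A

Compute Agent 1's expected payoff from each pure strategy against the given mix.
A: (1/4)·3 + (7/12)·6 + (1/6)·(-3) = 15/4
B: (1/4)·1 + (7/12)·4 + (1/6)·0 = 31/12
C: (1/4)·2 + (7/12)·1 + (1/6)·4 = 7/4
Highest expected payoff is 15/4, from A.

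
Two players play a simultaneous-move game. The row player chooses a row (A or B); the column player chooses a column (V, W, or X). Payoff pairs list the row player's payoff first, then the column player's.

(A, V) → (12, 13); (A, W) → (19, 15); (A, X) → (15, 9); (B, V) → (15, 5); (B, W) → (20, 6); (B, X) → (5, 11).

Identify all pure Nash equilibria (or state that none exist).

There is no pure-strategy Nash equilibrium

Find each player's best response to every opponent strategy; NE are the intersections.
The row player's best responses — vs V: B (payoff 15); vs W: B (payoff 20); vs X: A (payoff 15).
The column player's best responses — vs A: W (payoff 15); vs B: X (payoff 11).
No cell has both players best-responding. For instance, the row player's best reply to V is B, but against B the column player prefers X over V.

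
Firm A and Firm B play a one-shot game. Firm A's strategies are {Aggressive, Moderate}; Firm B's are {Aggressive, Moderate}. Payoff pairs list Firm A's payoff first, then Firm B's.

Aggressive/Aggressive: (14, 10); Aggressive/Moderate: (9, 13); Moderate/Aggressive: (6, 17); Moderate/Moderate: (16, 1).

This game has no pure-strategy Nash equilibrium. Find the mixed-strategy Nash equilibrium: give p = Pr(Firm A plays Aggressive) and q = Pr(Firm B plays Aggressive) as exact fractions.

p = 16/19, q = 7/15

In a mixed NE each player is indifferent between their pure strategies, so the opponent's mix sets the indifference.
Firm B indifferent between Aggressive and Moderate: p·10 + (1−p)·17 = p·13 + (1−p)·1 ⟹ 17 + (-7)p = 1 + 12p ⟹ p = 16/19.
Firm A indifferent between Aggressive and Moderate: q·14 + (1−q)·9 = q·6 + (1−q)·16 ⟹ 9 + 5q = 16 + (-10)q ⟹ q = 7/15.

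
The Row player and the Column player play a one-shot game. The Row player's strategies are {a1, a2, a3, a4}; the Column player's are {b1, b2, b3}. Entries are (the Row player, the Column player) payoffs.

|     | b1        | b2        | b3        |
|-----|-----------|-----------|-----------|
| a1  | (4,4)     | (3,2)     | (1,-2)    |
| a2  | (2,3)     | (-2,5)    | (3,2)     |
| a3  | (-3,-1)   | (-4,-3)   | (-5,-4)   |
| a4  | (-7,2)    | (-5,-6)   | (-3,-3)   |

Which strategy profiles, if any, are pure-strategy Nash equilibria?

(a1, b1)

A profile is a Nash equilibrium when each player is best-responding to the other.
The Row player's best responses — vs b1: a1 (payoff 4); vs b2: a1 (payoff 3); vs b3: a2 (payoff 3).
The Column player's best responses — vs a1: b1 (payoff 4); vs a2: b2 (payoff 5); vs a3: b1 (payoff -1); vs a4: b1 (payoff 2).
The only mutual best response is (a1, b1); neither player gains by switching there.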